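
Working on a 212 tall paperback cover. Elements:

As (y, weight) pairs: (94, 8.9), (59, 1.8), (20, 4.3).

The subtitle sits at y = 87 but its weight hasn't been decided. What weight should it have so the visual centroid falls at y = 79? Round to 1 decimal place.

Known weights sum to 8.9 + 1.8 + 4.3 = 15.0; their moment is 8.9·94 + 1.8·59 + 4.3·20 = 1028.8.
Balance at y = 79 requires (1028.8 + w·87) / (15.0 + w) = 79.
Solving: w = (79·15.0 − 1028.8) / (87 − 79) = 156.2 / 8 ≈ 19.53.

w ≈ 19.5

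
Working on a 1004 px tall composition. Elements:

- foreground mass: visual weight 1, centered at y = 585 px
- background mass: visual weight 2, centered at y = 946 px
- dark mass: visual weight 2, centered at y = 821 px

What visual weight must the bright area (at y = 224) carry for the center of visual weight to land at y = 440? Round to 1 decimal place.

Fixed elements: Σw = 1 + 2 + 2 = 5, Σw·y = 1·585 + 2·946 + 2·821 = 4119.
Set Σw·y/Σw = 440: (4119 + 224w) = 440·(5 + w).
So w = (440·5 − 4119)/(224 − 440) = -1919/-216 ≈ 8.88.

w ≈ 8.9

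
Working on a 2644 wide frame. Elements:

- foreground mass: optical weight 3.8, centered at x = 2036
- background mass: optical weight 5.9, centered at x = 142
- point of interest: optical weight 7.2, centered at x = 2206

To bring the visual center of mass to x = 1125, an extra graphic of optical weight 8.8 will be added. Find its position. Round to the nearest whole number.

After adding the extra graphic, total weight = 3.8 + 5.9 + 7.2 + 8.8 = 25.7.
x: target moment 25.7×1125 = 28912.5; current 3.8·2036 + 5.9·142 + 7.2·2206 = 24457.8; the extra graphic supplies 4454.7, so x = 4454.7/8.8 ≈ 506.22.

x ≈ 506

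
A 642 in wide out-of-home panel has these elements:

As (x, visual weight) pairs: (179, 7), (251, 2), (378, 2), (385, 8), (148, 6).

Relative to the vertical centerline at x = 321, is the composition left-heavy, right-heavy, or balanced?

Σw = 7 + 2 + 2 + 8 + 6 = 25.
x-moment: 7·179 + 2·251 + 2·378 + 8·385 + 6·148 = 6479; centroid 6479/25 ≈ 259.16.
259.2 vs midline 321 → left-heavy.

left-heavy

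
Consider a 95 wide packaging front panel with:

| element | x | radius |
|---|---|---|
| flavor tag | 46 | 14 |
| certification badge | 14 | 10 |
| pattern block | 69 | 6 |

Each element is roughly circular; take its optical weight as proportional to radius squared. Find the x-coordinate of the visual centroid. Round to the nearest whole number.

Weights ∝ r²: flavor tag 14² = 196, certification badge 10² = 100, pattern block 6² = 36; Σw = 332.
x-moment: 196·46 + 100·14 + 36·69 = 12900; centroid 12900/332 ≈ 38.86.

x ≈ 39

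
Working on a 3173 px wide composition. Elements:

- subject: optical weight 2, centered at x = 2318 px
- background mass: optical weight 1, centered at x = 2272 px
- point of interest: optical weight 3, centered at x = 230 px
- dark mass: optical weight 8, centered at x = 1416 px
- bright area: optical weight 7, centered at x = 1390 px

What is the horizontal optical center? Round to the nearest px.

Total weight = 2 + 1 + 3 + 8 + 7 = 21.
Σw·x = 2·2318 + 1·2272 + 3·230 + 8·1416 + 7·1390 = 28656, so x̄ = 28656/21 ≈ 1364.57.

x ≈ 1365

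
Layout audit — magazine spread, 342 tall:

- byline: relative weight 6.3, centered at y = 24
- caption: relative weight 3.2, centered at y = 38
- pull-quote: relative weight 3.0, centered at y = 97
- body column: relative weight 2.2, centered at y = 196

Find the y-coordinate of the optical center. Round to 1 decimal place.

Weights sum to 6.3 + 3.2 + 3.0 + 2.2 = 14.7.
y: (6.3·24 + 3.2·38 + 3.0·97 + 2.2·196) / 14.7 = 995.0 / 14.7 ≈ 67.69

y ≈ 67.7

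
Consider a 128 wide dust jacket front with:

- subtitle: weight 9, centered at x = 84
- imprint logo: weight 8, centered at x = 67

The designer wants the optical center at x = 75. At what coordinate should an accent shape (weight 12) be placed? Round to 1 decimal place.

After adding the accent shape, total weight = 9 + 8 + 12 = 29.
x: target moment 29×75 = 2175; current 9·84 + 8·67 = 1292; the accent shape supplies 883, so x = 883/12 ≈ 73.58.

x ≈ 73.6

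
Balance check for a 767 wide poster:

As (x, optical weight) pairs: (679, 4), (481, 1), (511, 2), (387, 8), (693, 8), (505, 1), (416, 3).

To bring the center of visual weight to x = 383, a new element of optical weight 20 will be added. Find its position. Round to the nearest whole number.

x ≈ 169

After adding the new element, total weight = 4 + 1 + 2 + 8 + 8 + 1 + 3 + 20 = 47.
x: need Σw·x = 47·383 = 18001. Existing = 4·679 + 1·481 + 2·511 + 8·387 + 8·693 + 1·505 + 3·416 = 14612. Remainder 3389 / 20 ≈ 169.45.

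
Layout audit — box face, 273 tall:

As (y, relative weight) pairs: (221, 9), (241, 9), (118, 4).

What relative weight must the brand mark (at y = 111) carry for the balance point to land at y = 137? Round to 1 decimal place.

Known weights sum to 9 + 9 + 4 = 22; their moment is 9·221 + 9·241 + 4·118 = 4630.
Set Σw·y/Σw = 137: (4630 + 111w) = 137·(22 + w).
So w = (137·22 − 4630)/(111 − 137) = -1616/-26 ≈ 62.15.

w ≈ 62.2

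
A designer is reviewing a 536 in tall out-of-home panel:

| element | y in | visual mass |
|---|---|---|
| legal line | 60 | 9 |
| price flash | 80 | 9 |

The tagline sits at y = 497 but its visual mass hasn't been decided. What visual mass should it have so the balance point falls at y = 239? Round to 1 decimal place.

w ≈ 11.8

Known weights sum to 9 + 9 = 18; their moment is 9·60 + 9·80 = 1260.
For the centroid to hit 239: (1260 + w·497) / (18 + w) = 239.
Solving: w = (239·18 − 1260) / (497 − 239) = 3042 / 258 ≈ 11.79.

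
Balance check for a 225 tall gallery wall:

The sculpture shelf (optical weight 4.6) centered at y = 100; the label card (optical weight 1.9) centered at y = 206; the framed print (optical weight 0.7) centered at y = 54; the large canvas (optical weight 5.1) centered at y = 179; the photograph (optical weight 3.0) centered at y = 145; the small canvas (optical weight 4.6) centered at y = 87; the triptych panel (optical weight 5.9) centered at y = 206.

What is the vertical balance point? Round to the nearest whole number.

Σw = 4.6 + 1.9 + 0.7 + 5.1 + 3.0 + 4.6 + 5.9 = 25.8.
Σw·y = 3852.7; ȳ = 3852.7/25.8 ≈ 149.33.

y ≈ 149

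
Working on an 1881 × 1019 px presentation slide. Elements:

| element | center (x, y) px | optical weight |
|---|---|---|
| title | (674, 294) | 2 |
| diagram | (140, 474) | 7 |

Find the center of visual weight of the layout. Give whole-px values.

Total weight = 2 + 7 = 9.
Σw·x = 2·674 + 7·140 = 2328, so x̄ = 2328/9 ≈ 258.67.
Σw·y = 2·294 + 7·474 = 3906, so ȳ = 3906/9 ≈ 434.00.

(259, 434)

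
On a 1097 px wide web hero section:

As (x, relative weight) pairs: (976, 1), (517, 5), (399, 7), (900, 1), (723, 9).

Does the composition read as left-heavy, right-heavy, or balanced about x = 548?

Weights sum to 1 + 5 + 7 + 1 + 9 = 23.
x: (1·976 + 5·517 + 7·399 + 1·900 + 9·723) / 23 = 13761 / 23 ≈ 598.30
Since 598.3 is right of 548, the composition reads right-heavy.

right-heavy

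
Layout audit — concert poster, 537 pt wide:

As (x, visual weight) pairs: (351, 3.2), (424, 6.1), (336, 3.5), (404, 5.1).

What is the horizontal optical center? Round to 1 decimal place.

Weights sum to 3.2 + 6.1 + 3.5 + 5.1 = 17.9.
Σw·x = 3.2·351 + 6.1·424 + 3.5·336 + 5.1·404 = 6946.0, so x̄ = 6946.0/17.9 ≈ 388.04.

x ≈ 388.0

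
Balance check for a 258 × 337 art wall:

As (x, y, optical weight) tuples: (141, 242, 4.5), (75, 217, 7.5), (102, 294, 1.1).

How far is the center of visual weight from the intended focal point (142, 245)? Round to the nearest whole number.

Total weight = 4.5 + 7.5 + 1.1 = 13.1.
x-moment: 4.5·141 + 7.5·75 + 1.1·102 = 1309.2; centroid 1309.2/13.1 ≈ 99.94.
y-moment: 4.5·242 + 7.5·217 + 1.1·294 = 3039.9; centroid 3039.9/13.1 ≈ 232.05.
From (142, 245): dx = -42.06, dy = -12.95, so the distance is √(dx²+dy²) ≈ 44.01.

≈ 44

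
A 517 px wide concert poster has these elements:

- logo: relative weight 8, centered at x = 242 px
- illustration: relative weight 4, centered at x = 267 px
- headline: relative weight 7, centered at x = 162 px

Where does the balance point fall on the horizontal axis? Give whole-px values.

Σw = 8 + 4 + 7 = 19.
x-moment: 8·242 + 4·267 + 7·162 = 4138; centroid 4138/19 ≈ 217.79.

x ≈ 218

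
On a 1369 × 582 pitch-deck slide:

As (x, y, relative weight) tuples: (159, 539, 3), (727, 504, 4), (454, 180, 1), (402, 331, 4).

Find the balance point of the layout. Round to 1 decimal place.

Weights sum to 3 + 4 + 1 + 4 = 12.
Σw·x = 3·159 + 4·727 + 1·454 + 4·402 = 5447, so x̄ = 5447/12 ≈ 453.92.
Σw·y = 3·539 + 4·504 + 1·180 + 4·331 = 5137, so ȳ = 5137/12 ≈ 428.08.

(453.9, 428.1)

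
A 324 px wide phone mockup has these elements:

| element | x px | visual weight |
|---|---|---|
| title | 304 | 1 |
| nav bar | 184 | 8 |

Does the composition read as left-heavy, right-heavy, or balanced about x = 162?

Total weight = 1 + 8 = 9.
Σw·x = 1·304 + 8·184 = 1776, so x̄ = 1776/9 ≈ 197.33.
Since 197.3 is right of 162, the composition reads right-heavy.

right-heavy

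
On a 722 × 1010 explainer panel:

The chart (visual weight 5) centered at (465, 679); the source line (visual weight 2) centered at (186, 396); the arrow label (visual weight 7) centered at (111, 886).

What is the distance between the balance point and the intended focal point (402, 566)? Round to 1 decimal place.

≈ 233.8

Weights sum to 5 + 2 + 7 = 14.
Σw·x = 5·465 + 2·186 + 7·111 = 3474, so x̄ = 3474/14 ≈ 248.14.
Σw·y = 5·679 + 2·396 + 7·886 = 10389, so ȳ = 10389/14 ≈ 742.07.
From (402, 566): dx = -153.86, dy = 176.07, so the distance is √(dx²+dy²) ≈ 233.82.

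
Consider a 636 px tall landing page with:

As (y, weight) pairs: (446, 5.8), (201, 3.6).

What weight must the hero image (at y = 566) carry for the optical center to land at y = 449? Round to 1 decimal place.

Fixed elements: Σw = 5.8 + 3.6 = 9.4, Σw·y = 5.8·446 + 3.6·201 = 3310.4.
Balance at y = 449 requires (3310.4 + w·566) / (9.4 + w) = 449.
So w = (449·9.4 − 3310.4)/(566 − 449) = 910.2/117 ≈ 7.78.

w ≈ 7.8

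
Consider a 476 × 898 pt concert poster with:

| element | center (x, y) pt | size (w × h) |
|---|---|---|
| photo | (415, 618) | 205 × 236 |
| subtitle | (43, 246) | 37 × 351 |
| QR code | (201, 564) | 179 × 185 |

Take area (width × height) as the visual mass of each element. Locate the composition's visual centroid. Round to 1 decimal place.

Areas → weights: photo 205·236 = 48380, subtitle 37·351 = 12987, QR code 179·185 = 33115; Σw = 94482.
x-moment: 48380·415 + 12987·43 + 33115·201 = 27292256; centroid 27292256/94482 ≈ 288.86.
y-moment: 48380·618 + 12987·246 + 33115·564 = 51770502; centroid 51770502/94482 ≈ 547.94.

(288.9, 547.9)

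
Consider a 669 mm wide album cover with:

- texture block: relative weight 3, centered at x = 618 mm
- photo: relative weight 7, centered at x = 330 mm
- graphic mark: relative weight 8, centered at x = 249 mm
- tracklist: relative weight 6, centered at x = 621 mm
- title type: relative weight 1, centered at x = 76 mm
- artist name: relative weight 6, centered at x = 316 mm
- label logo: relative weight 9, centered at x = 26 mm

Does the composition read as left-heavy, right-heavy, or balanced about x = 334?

Weights sum to 3 + 7 + 8 + 6 + 1 + 6 + 9 = 40.
Σw·x = 12088; x̄ = 12088/40 ≈ 302.20.
302.2 lies left of the midline 334, so the layout is left-heavy.

left-heavy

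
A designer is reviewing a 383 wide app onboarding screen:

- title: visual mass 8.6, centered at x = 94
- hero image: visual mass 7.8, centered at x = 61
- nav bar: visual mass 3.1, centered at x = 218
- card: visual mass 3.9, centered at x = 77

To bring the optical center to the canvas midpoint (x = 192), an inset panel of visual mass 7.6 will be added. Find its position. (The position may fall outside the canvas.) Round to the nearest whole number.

New total weight: (8.6 + 7.8 + 3.1 + 3.9) + 7.6 = 31.0.
Along x: (2260.3 + 7.6·x) / 31.0 = 192 (existing moment 8.6·94 + 7.8·61 + 3.1·218 + 3.9·77 = 2260.3) ⇒ x = (5952.0 − 2260.3) / 7.6 ≈ 485.75.

x ≈ 486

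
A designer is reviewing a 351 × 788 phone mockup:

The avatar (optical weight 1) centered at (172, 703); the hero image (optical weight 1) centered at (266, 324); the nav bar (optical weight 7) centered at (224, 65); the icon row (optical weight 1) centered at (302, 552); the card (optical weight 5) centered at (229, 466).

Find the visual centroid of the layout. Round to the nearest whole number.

(230, 291)

Weights sum to 1 + 1 + 7 + 1 + 5 = 15.
x-moment: 1·172 + 1·266 + 7·224 + 1·302 + 5·229 = 3453; centroid 3453/15 ≈ 230.20.
y-moment: 1·703 + 1·324 + 7·65 + 1·552 + 5·466 = 4364; centroid 4364/15 ≈ 290.93.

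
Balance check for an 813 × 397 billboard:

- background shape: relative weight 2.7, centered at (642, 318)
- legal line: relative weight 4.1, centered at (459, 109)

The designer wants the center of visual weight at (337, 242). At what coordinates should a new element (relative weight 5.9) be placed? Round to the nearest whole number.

New total weight: (2.7 + 4.1) + 5.9 = 12.7.
x: target moment 12.7×337 = 4279.9; current 2.7·642 + 4.1·459 = 3615.3; the new element supplies 664.6, so x = 664.6/5.9 ≈ 112.64.
y: target moment 12.7×242 = 3073.4; current 2.7·318 + 4.1·109 = 1305.5; the new element supplies 1767.9, so y = 1767.9/5.9 ≈ 299.64.

(113, 300)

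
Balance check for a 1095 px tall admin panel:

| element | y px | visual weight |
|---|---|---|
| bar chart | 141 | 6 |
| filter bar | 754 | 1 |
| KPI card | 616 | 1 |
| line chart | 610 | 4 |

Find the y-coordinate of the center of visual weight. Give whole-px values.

Σw = 6 + 1 + 1 + 4 = 12.
Σw·y = 6·141 + 1·754 + 1·616 + 4·610 = 4656, so ȳ = 4656/12 ≈ 388.00.

y ≈ 388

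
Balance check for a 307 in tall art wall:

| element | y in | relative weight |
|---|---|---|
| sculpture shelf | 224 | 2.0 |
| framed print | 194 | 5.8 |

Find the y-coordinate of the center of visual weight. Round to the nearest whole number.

Weights sum to 2.0 + 5.8 = 7.8.
y: (2.0·224 + 5.8·194) / 7.8 = 1573.2 / 7.8 ≈ 201.69

y ≈ 202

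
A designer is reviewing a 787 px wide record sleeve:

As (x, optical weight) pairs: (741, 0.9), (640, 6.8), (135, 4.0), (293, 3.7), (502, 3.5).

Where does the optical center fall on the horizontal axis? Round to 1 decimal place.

Σw = 0.9 + 6.8 + 4.0 + 3.7 + 3.5 = 18.9.
Σw·x = 0.9·741 + 6.8·640 + 4.0·135 + 3.7·293 + 3.5·502 = 8400.0, so x̄ = 8400.0/18.9 ≈ 444.44.

x ≈ 444.4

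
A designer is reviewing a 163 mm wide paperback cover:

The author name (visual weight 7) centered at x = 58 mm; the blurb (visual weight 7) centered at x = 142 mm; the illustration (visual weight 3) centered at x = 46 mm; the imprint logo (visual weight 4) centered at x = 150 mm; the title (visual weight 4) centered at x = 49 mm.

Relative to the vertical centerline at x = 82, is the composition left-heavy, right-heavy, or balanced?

right-heavy

Weights sum to 7 + 7 + 3 + 4 + 4 = 25.
x-moment: 7·58 + 7·142 + 3·46 + 4·150 + 4·49 = 2334; centroid 2334/25 ≈ 93.36.
93.4 vs midline 82 → right-heavy.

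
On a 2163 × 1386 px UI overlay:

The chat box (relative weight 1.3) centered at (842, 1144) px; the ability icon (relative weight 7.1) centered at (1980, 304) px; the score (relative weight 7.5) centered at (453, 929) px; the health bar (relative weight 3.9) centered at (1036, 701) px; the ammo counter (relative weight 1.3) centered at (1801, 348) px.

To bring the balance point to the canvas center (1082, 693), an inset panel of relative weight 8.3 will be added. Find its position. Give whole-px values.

(829, 792)

With the inset panel, Σw becomes 1.3 + 7.1 + 7.5 + 3.9 + 1.3 + 8.3 = 29.4.
x: target moment 29.4×1082 = 31810.8; current 1.3·842 + 7.1·1980 + 7.5·453 + 3.9·1036 + 1.3·1801 = 24931.8; the inset panel supplies 6879.0, so x = 6879.0/8.3 ≈ 828.80.
y: target moment 29.4×693 = 20374.2; current 1.3·1144 + 7.1·304 + 7.5·929 + 3.9·701 + 1.3·348 = 13799.4; the inset panel supplies 6574.8, so y = 6574.8/8.3 ≈ 792.14.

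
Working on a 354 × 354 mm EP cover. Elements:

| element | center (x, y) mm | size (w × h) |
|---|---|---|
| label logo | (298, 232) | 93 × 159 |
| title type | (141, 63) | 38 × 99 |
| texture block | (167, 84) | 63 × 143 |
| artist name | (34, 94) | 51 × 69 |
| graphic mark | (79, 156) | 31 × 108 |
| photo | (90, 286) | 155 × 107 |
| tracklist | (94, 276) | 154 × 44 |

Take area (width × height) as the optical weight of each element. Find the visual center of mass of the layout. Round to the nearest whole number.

Taking area as weight: label logo 93·159 = 14787, title type 38·99 = 3762, texture block 63·143 = 9009, artist name 51·69 = 3519, graphic mark 31·108 = 3348, photo 155·107 = 16585, tracklist 154·44 = 6776. Sum 57786.
x: (14787·298 + 3762·141 + 9009·167 + 3519·34 + 3348·79 + 16585·90 + 6776·94) / 57786 = 8955203 / 57786 ≈ 154.97
y: (14787·232 + 3762·63 + 9009·84 + 3519·94 + 3348·156 + 16585·286 + 6776·276) / 57786 = 11890906 / 57786 ≈ 205.77

(155, 206)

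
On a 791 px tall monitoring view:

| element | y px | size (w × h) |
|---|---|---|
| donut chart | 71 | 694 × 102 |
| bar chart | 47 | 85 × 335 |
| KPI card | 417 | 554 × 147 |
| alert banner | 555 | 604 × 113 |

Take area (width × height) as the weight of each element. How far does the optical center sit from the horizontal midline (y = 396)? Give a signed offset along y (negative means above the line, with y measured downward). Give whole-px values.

Taking area as weight: donut chart 694·102 = 70788, bar chart 85·335 = 28475, KPI card 554·147 = 81438, alert banner 604·113 = 68252. Sum 248953.
y-moment: 70788·71 + 28475·47 + 81438·417 + 68252·555 = 78203779; centroid 78203779/248953 ≈ 314.13.
Against y = 396, that's 314.13 − 396 = -81.87.

≈ -82 px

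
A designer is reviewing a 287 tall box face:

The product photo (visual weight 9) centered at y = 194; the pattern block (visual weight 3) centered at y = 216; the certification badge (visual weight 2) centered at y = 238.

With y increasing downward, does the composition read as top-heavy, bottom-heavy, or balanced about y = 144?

Weights sum to 9 + 3 + 2 = 14.
Σw·y = 9·194 + 3·216 + 2·238 = 2870, so ȳ = 2870/14 ≈ 205.00.
205.0 lies below (larger y than) the midline 144, so the layout is bottom-heavy.

bottom-heavy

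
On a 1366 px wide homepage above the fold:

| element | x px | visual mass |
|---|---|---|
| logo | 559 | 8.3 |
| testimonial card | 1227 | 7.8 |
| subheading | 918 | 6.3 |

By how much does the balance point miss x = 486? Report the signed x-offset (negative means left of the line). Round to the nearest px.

Total weight = 8.3 + 7.8 + 6.3 = 22.4.
Σw·x = 8.3·559 + 7.8·1227 + 6.3·918 = 19993.7, so x̄ = 19993.7/22.4 ≈ 892.58.
Against x = 486, that's 892.58 − 486 = 406.58.

≈ 407 px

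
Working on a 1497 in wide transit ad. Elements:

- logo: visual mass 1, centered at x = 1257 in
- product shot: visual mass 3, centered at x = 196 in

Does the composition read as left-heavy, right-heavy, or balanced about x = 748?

Total weight = 1 + 3 = 4.
x: (1·1257 + 3·196) / 4 = 1845 / 4 ≈ 461.25
461.2 lies left of the midline 748, so the layout is left-heavy.

left-heavy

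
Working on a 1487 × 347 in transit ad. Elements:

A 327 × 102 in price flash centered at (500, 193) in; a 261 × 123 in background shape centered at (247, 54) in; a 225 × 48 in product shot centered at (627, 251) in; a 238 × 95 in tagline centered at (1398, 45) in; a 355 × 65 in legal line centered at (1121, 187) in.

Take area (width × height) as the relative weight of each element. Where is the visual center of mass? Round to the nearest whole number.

(729, 133)

Areas: price flash 327·102 = 33354, background shape 261·123 = 32103, product shot 225·48 = 10800, tagline 238·95 = 22610, legal line 355·65 = 23075. Total weight = 121942.
x-moment: 33354·500 + 32103·247 + 10800·627 + 22610·1398 + 23075·1121 = 88853896; centroid 88853896/121942 ≈ 728.66.
y-moment: 33354·193 + 32103·54 + 10800·251 + 22610·45 + 23075·187 = 16214159; centroid 16214159/121942 ≈ 132.97.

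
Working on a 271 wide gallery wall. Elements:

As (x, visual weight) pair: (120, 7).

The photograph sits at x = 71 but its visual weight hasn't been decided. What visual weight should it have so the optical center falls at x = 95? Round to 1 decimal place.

w ≈ 7.3

The single fixed element contributes weight 7, moment 7·120 = 840.
For the centroid to hit 95: (840 + w·71) / (7 + w) = 95.
So w = (95·7 − 840)/(71 − 95) = -175/-24 ≈ 7.29.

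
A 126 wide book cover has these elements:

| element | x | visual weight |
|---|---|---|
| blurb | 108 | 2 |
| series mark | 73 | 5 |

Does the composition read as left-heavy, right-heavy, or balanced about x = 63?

Total weight = 2 + 5 = 7.
Σw·x = 2·108 + 5·73 = 581, so x̄ = 581/7 ≈ 83.00.
Since 83.0 is right of 63, the composition reads right-heavy.

right-heavy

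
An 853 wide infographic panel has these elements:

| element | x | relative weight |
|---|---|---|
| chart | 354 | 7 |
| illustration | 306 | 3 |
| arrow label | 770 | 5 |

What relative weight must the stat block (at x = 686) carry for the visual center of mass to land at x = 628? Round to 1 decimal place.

w ≈ 37.5

Existing Σw = 15 (7 + 3 + 5); existing moment 7·354 + 3·306 + 5·770 = 7246.
Set Σw·x/Σw = 628: (7246 + 686w) = 628·(15 + w).
Rearranging, w·(686 − 628) = 628·15 − 7246 = 2174, so w ≈ 2174/58 = 37.48.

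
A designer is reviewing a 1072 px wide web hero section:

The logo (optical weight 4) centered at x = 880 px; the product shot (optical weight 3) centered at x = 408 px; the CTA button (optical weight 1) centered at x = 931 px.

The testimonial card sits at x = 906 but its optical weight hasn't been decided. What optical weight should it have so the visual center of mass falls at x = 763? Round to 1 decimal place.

Known weights sum to 4 + 3 + 1 = 8; their moment is 4·880 + 3·408 + 1·931 = 5675.
Balance at x = 763 requires (5675 + w·906) / (8 + w) = 763.
So w = (763·8 − 5675)/(906 − 763) = 429/143 ≈ 3.00.

w ≈ 3.0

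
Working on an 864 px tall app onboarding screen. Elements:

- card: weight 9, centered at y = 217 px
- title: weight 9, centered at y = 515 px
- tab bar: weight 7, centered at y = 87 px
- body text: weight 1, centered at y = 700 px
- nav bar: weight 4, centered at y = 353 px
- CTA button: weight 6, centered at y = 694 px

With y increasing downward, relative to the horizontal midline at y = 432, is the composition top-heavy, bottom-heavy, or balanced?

top-heavy

Weights sum to 9 + 9 + 7 + 1 + 4 + 6 = 36.
y-moment: 9·217 + 9·515 + 7·87 + 1·700 + 4·353 + 6·694 = 13473; centroid 13473/36 ≈ 374.25.
374.2 vs midline 432 → top-heavy.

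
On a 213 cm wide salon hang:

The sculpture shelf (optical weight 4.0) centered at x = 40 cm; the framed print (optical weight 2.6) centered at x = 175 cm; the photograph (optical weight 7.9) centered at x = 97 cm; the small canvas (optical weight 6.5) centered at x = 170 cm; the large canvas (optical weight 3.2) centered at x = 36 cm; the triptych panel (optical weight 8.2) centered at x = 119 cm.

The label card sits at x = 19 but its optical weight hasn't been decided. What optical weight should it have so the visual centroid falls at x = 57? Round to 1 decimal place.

Fixed elements: Σw = 4.0 + 2.6 + 7.9 + 6.5 + 3.2 + 8.2 = 32.4, Σw·x = 4.0·40 + 2.6·175 + 7.9·97 + 6.5·170 + 3.2·36 + 8.2·119 = 3577.3.
Balance at x = 57 requires (3577.3 + w·19) / (32.4 + w) = 57.
So w = (57·32.4 − 3577.3)/(19 − 57) = -1730.5/-38 ≈ 45.54.

w ≈ 45.5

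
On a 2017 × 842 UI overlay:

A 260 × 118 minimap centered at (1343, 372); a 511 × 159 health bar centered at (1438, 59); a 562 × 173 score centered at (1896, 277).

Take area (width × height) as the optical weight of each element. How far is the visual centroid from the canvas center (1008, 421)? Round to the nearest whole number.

Taking area as weight: minimap 260·118 = 30680, health bar 511·159 = 81249, score 562·173 = 97226. Sum 209155.
x: (30680·1343 + 81249·1438 + 97226·1896) / 209155 = 342379798 / 209155 ≈ 1636.97
y: (30680·372 + 81249·59 + 97226·277) / 209155 = 43138253 / 209155 ≈ 206.25
Relative to (1008, 421): Δ = (628.97, -214.75); |Δ| = √(628.97² + -214.75²) ≈ 664.62.

≈ 665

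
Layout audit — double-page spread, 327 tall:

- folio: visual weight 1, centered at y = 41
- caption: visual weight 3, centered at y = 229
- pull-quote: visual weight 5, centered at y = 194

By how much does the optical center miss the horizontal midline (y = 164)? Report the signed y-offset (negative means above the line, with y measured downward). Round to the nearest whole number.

Σw = 1 + 3 + 5 = 9.
Σw·y = 1·41 + 3·229 + 5·194 = 1698, so ȳ = 1698/9 ≈ 188.67.
Against y = 164, that's 188.67 − 164 = 24.67.

≈ 25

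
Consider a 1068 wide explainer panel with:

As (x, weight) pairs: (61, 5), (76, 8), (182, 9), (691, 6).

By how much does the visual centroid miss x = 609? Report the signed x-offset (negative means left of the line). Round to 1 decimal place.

≈ -369.8

Total weight = 5 + 8 + 9 + 6 = 28.
Σw·x = 5·61 + 8·76 + 9·182 + 6·691 = 6697, so x̄ = 6697/28 ≈ 239.18.
Against x = 609, that's 239.18 − 609 = -369.82.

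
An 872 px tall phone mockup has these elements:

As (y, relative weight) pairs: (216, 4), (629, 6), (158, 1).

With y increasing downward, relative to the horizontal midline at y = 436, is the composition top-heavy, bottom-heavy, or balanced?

Weights sum to 4 + 6 + 1 = 11.
Σw·y = 4·216 + 6·629 + 1·158 = 4796, so ȳ = 4796/11 ≈ 436.00.
The centroid 436.00 matches the midline at 436, so the layout is balanced.

balanced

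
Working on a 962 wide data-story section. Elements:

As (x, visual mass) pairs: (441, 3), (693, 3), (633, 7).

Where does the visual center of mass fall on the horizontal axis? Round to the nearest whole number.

x ≈ 603

Σw = 3 + 3 + 7 = 13.
Σw·x = 3·441 + 3·693 + 7·633 = 7833, so x̄ = 7833/13 ≈ 602.54.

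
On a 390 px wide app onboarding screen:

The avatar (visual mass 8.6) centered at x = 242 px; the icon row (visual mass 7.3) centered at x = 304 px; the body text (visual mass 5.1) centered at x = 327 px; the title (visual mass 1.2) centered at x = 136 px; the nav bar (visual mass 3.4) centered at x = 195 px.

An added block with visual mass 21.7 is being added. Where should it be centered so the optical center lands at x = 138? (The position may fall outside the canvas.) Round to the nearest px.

New total weight: (8.6 + 7.3 + 5.1 + 1.2 + 3.4) + 21.7 = 47.3.
Along x: (6794.3 + 21.7·x) / 47.3 = 138 (existing moment 8.6·242 + 7.3·304 + 5.1·327 + 1.2·136 + 3.4·195 = 6794.3) ⇒ x = (6527.4 − 6794.3) / 21.7 ≈ -12.30.

x ≈ -12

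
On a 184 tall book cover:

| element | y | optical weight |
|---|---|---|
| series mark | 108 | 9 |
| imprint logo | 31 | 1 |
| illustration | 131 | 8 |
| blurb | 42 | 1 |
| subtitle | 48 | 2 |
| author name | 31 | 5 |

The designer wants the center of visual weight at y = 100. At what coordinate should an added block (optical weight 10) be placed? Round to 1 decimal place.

y ≈ 125.6

New total weight: (9 + 1 + 8 + 1 + 2 + 5) + 10 = 36.
y: need Σw·y = 36·100 = 3600. Existing = 9·108 + 1·31 + 8·131 + 1·42 + 2·48 + 5·31 = 2344. Remainder 1256 / 10 ≈ 125.60.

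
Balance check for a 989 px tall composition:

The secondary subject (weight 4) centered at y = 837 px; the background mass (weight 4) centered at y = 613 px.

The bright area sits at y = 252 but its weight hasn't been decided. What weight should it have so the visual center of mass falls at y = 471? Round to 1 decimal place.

Fixed elements: Σw = 4 + 4 = 8, Σw·y = 4·837 + 4·613 = 5800.
Set Σw·y/Σw = 471: (5800 + 252w) = 471·(8 + w).
Solving: w = (471·8 − 5800) / (252 − 471) = -2032 / -219 ≈ 9.28.

w ≈ 9.3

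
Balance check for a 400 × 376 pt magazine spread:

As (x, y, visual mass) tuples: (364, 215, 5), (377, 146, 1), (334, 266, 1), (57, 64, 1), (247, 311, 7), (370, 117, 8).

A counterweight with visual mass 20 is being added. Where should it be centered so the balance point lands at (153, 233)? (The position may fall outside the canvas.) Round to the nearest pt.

New total weight: (5 + 1 + 1 + 1 + 7 + 8) + 20 = 43.
Along x: (7277 + 20·x) / 43 = 153 (existing moment 5·364 + 1·377 + 1·334 + 1·57 + 7·247 + 8·370 = 7277) ⇒ x = (6579 − 7277) / 20 ≈ -34.90.
Along y: (4664 + 20·y) / 43 = 233 (existing moment 5·215 + 1·146 + 1·266 + 1·64 + 7·311 + 8·117 = 4664) ⇒ y = (10019 − 4664) / 20 ≈ 267.75.

(-35, 268)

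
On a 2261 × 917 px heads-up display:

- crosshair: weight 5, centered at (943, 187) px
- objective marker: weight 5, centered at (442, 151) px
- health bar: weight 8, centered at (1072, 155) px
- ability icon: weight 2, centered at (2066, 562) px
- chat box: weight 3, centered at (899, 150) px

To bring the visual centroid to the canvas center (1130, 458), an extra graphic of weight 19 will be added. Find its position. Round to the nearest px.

With the extra graphic, Σw becomes 5 + 5 + 8 + 2 + 3 + 19 = 42.
Along x: (22330 + 19·x) / 42 = 1130 (existing moment 5·943 + 5·442 + 8·1072 + 2·2066 + 3·899 = 22330) ⇒ x = (47460 − 22330) / 19 ≈ 1322.63.
Along y: (4504 + 19·y) / 42 = 458 (existing moment 5·187 + 5·151 + 8·155 + 2·562 + 3·150 = 4504) ⇒ y = (19236 − 4504) / 19 ≈ 775.37.

(1323, 775)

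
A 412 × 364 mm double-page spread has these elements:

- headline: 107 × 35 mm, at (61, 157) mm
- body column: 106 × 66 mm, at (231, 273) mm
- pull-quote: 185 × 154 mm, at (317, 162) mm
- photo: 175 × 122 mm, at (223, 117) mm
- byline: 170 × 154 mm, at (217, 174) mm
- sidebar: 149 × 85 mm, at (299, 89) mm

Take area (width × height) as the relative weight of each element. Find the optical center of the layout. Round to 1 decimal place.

Areas → weights: headline 107·35 = 3745, body column 106·66 = 6996, pull-quote 185·154 = 28490, photo 175·122 = 21350, byline 170·154 = 26180, sidebar 149·85 = 12665; Σw = 99426.
x: moment 25104796 / weight 99426 ≈ 252.50
Σw·y = 15293708; ȳ = 15293708/99426 ≈ 153.82.

(252.5, 153.8)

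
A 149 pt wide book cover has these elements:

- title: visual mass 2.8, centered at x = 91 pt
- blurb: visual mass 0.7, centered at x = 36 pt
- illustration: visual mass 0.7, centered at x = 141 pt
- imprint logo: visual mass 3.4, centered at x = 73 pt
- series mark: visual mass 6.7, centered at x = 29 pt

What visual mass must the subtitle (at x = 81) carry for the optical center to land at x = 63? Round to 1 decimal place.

Known weights sum to 2.8 + 0.7 + 0.7 + 3.4 + 6.7 = 14.3; their moment is 2.8·91 + 0.7·36 + 0.7·141 + 3.4·73 + 6.7·29 = 821.2.
For the centroid to hit 63: (821.2 + w·81) / (14.3 + w) = 63.
Rearranging, w·(81 − 63) = 63·14.3 − 821.2 = 79.7, so w ≈ 79.7/18 = 4.43.

w ≈ 4.4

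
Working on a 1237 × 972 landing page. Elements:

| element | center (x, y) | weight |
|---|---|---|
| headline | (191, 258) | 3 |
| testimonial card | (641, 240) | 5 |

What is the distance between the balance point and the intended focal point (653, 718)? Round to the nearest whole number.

≈ 505

Total weight = 3 + 5 = 8.
Σw·x = 3·191 + 5·641 = 3778, so x̄ = 3778/8 ≈ 472.25.
Σw·y = 3·258 + 5·240 = 1974, so ȳ = 1974/8 ≈ 246.75.
Offset from (653, 718): Δx ≈ -180.75, Δy ≈ -471.25; distance = √(Δx² + Δy²) ≈ 504.72.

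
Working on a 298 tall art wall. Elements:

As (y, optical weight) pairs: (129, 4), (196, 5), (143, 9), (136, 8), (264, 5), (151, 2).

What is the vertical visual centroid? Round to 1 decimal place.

y ≈ 166.5

Σw = 4 + 5 + 9 + 8 + 5 + 2 = 33.
y: moment 5493 / weight 33 ≈ 166.45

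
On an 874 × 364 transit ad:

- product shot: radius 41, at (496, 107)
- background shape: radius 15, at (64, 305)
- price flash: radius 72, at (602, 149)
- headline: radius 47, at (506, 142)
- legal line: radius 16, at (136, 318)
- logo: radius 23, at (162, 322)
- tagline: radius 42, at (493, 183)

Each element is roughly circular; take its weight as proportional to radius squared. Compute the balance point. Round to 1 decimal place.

Weights ∝ r²: product shot 41² = 1681, background shape 15² = 225, price flash 72² = 5184, headline 47² = 2209, legal line 16² = 256, logo 23² = 529, tagline 42² = 1764; Σw = 11848.
Σw·x = 1681·496 + 225·64 + 5184·602 + 2209·506 + 256·136 + 529·162 + 1764·493 = 6076864, so x̄ = 6076864/11848 ≈ 512.90.
Σw·y = 1681·107 + 225·305 + 5184·149 + 2209·142 + 256·318 + 529·322 + 1764·183 = 1909144, so ȳ = 1909144/11848 ≈ 161.14.

(512.9, 161.1)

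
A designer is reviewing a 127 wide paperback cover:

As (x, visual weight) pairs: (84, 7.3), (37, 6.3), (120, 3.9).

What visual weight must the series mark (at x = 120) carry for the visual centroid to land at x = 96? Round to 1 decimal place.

w ≈ 15.2

Known weights sum to 7.3 + 6.3 + 3.9 = 17.5; their moment is 7.3·84 + 6.3·37 + 3.9·120 = 1314.3.
For the centroid to hit 96: (1314.3 + w·120) / (17.5 + w) = 96.
So w = (96·17.5 − 1314.3)/(120 − 96) = 365.7/24 ≈ 15.24.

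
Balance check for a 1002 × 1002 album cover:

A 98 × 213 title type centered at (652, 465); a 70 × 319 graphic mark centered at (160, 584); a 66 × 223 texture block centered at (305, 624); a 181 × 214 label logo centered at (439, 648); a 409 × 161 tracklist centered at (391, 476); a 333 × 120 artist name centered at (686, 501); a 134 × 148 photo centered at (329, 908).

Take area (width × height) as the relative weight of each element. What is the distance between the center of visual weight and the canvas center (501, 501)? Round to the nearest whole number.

≈ 89

Taking area as weight: title type 98·213 = 20874, graphic mark 70·319 = 22330, texture block 66·223 = 14718, label logo 181·214 = 38734, tracklist 409·161 = 65849, artist name 333·120 = 39960, photo 134·148 = 19832. Sum 222297.
x-moment: 20874·652 + 22330·160 + 14718·305 + 38734·439 + 65849·391 + 39960·686 + 19832·329 = 98360111; centroid 98360111/222297 ≈ 442.47.
y-moment: 20874·465 + 22330·584 + 14718·624 + 38734·648 + 65849·476 + 39960·501 + 19832·908 = 126402334; centroid 126402334/222297 ≈ 568.62.
From (501, 501): dx = -58.53, dy = 67.62, so the distance is √(dx²+dy²) ≈ 89.43.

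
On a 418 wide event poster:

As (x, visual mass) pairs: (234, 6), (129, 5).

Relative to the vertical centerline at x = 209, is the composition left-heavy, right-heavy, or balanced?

Σw = 6 + 5 = 11.
Σw·x = 6·234 + 5·129 = 2049, so x̄ = 2049/11 ≈ 186.27.
186.3 vs midline 209 → left-heavy.

left-heavy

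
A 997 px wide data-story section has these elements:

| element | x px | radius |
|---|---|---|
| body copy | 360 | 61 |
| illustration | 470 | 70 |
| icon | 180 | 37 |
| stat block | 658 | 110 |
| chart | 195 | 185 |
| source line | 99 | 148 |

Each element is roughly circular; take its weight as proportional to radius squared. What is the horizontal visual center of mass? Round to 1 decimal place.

Weights ∝ r²: body copy 61² = 3721, illustration 70² = 4900, icon 37² = 1369, stat block 110² = 12100, chart 185² = 34225, source line 148² = 21904; Σw = 78219.
Σw·x = 20693151; x̄ = 20693151/78219 ≈ 264.55.

x ≈ 264.6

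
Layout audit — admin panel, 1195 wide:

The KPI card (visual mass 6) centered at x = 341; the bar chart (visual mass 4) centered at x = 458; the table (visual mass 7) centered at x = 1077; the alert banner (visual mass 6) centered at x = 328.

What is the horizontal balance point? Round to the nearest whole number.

Weights sum to 6 + 4 + 7 + 6 = 23.
x: (6·341 + 4·458 + 7·1077 + 6·328) / 23 = 13385 / 23 ≈ 581.96

x ≈ 582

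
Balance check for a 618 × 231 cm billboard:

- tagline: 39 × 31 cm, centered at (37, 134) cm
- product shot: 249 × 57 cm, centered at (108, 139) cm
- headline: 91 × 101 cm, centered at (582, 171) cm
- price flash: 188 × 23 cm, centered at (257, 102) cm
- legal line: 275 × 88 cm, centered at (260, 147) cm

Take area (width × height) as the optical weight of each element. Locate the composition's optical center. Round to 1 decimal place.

Areas: tagline 39·31 = 1209, product shot 249·57 = 14193, headline 91·101 = 9191, price flash 188·23 = 4324, legal line 275·88 = 24200. Total weight = 53117.
x: (1209·37 + 14193·108 + 9191·582 + 4324·257 + 24200·260) / 53117 = 14330007 / 53117 ≈ 269.78
y: (1209·134 + 14193·139 + 9191·171 + 4324·102 + 24200·147) / 53117 = 7704942 / 53117 ≈ 145.06

(269.8, 145.1)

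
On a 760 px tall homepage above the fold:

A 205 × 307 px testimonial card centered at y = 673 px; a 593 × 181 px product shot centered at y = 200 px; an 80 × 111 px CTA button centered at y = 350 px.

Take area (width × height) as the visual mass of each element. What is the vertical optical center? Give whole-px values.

y ≈ 374

Areas → weights: testimonial card 205·307 = 62935, product shot 593·181 = 107333, CTA button 80·111 = 8880; Σw = 179148.
y: (62935·673 + 107333·200 + 8880·350) / 179148 = 66929855 / 179148 ≈ 373.60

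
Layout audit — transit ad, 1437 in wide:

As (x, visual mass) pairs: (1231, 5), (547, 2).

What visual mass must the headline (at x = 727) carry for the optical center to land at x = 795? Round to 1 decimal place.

w ≈ 24.8

Fixed elements: Σw = 5 + 2 = 7, Σw·x = 5·1231 + 2·547 = 7249.
Set Σw·x/Σw = 795: (7249 + 727w) = 795·(7 + w).
Solving: w = (795·7 − 7249) / (727 − 795) = -1684 / -68 ≈ 24.76.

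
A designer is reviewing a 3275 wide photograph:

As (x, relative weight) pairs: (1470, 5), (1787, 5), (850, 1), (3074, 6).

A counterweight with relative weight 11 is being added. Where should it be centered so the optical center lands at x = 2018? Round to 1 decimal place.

After adding the counterweight, total weight = 5 + 5 + 1 + 6 + 11 = 28.
x: target moment 28×2018 = 56504; current 5·1470 + 5·1787 + 1·850 + 6·3074 = 35579; the counterweight supplies 20925, so x = 20925/11 ≈ 1902.27.

x ≈ 1902.3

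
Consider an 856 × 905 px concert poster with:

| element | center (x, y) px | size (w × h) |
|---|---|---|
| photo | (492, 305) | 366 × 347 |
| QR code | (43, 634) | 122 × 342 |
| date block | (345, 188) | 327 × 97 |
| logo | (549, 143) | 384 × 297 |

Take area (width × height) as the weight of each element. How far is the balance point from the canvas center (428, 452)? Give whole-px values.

≈ 174 px

Taking area as weight: photo 366·347 = 127002, QR code 122·342 = 41724, date block 327·97 = 31719, logo 384·297 = 114048. Sum 314493.
Σw·x = 127002·492 + 41724·43 + 31719·345 + 114048·549 = 137834523, so x̄ = 137834523/314493 ≈ 438.28.
Σw·y = 127002·305 + 41724·634 + 31719·188 + 114048·143 = 87460662, so ȳ = 87460662/314493 ≈ 278.10.
Offset from (428, 452): Δx ≈ 10.28, Δy ≈ -173.90; distance = √(Δx² + Δy²) ≈ 174.20.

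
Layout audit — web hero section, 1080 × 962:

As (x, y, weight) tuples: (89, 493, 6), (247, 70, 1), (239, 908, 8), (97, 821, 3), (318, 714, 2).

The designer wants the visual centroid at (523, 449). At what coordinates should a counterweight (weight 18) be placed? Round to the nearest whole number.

(903, 160)

With the counterweight, Σw becomes 6 + 1 + 8 + 3 + 2 + 18 = 38.
x: need Σw·x = 38·523 = 19874. Existing = 6·89 + 1·247 + 8·239 + 3·97 + 2·318 = 3620. Remainder 16254 / 18 ≈ 903.00.
y: need Σw·y = 38·449 = 17062. Existing = 6·493 + 1·70 + 8·908 + 3·821 + 2·714 = 14183. Remainder 2879 / 18 ≈ 159.94.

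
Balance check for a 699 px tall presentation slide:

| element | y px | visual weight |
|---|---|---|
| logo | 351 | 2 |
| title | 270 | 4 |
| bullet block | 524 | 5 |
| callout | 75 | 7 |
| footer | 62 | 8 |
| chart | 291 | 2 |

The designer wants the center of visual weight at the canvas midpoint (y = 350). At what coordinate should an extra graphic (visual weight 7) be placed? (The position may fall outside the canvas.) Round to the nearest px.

After adding the extra graphic, total weight = 2 + 4 + 5 + 7 + 8 + 2 + 7 = 35.
y: need Σw·y = 35·350 = 12250. Existing = 2·351 + 4·270 + 5·524 + 7·75 + 8·62 + 2·291 = 6005. Remainder 6245 / 7 ≈ 892.14.

y ≈ 892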